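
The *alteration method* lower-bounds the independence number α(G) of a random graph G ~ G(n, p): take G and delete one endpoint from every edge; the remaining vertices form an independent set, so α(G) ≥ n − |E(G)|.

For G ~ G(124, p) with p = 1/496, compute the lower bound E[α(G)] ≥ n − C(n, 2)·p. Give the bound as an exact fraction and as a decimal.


E[|E(G)|] = C(124, 2)·p = 7626 · (1/496) = 123/8.
E[α(G)] ≥ n − E[|E(G)|] = 124 − 123/8 = 869/8.
Numerically: ≈ 108.6250.
(This is only a lower bound; the true E[α(G)] may be larger.)

E[α(G)] ≥ 869/8 ≈ 108.6250.


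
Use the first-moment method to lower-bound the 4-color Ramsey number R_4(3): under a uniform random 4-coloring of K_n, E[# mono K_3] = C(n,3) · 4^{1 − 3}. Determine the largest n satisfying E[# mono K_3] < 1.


We need C(n, 3) · 4^{1 − 3} < 1, i.e. C(n, 3) < 4^{3 − 1} = 16.
Check values of n near the boundary:
  n = 3: C(3, 3) = 1; 1 < 16? YES
  n = 4: C(4, 3) = 4; 4 < 16? YES
  n = 5: C(5, 3) = 10; 10 < 16? YES
  n = 6: C(6, 3) = 20; 20 < 16? NO
  n = 7: C(7, 3) = 35; 35 < 16? NO
The largest n with C(n, 3) < 16 is n = 5 (where E[X] = 5/8 ≈ 0.6250). Hence R_4(3) > 5, i.e. R_4(3) ≥ 6.

Largest n = 5; hence R_4(3) > 5.


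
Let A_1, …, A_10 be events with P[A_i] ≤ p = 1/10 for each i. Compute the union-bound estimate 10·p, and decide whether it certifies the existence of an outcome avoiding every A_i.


Union bound: P[∪_{i=1}^{10} A_i] ≤ Σ_i P[A_i] ≤ 10·p = 10·(1/10) = 1.
Numerically: 1 ≈ 1.000.
Is 1 < 1? NO.
Since the bound 1 is ≥ 1, the union bound is uninformative here; it does NOT by itself certify existence.

10·p = 1 ≈ 1.000; existence NOT certified by the union bound.


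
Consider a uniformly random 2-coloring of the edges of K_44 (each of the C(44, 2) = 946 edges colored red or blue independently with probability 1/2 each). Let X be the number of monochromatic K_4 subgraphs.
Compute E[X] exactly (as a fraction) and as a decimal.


Let X = Σ_S X_S over the C(44, 4) = 135751 subsets S of size 4, where X_S = 1 if the K_4 on S is monochromatic.
For a fixed S, the K_4 on S has C(4, 2) = 6 edges. P[all 6 edges red] = (1/2)^6, and likewise for blue, so P[monochromatic] = 2·(1/2)^6 = 2^{1 − 6} = 1/32.
By linearity: E[X] = C(44, 4) · 2^{1 − 6} = 135751 · 1/32 = 135751/32.
Numerically: E[X] ≈ 4242.219.

E[X] = C(44,4)·2^(1−C(4,2)) = 135751/32 ≈ 4242.219.


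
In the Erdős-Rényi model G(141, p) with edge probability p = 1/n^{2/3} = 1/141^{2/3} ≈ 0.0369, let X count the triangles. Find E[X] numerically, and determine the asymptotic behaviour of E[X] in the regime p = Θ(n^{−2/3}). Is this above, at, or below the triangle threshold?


Number of potential triangles: C(141, 3) = 457310.
Each occurs with probability p³ ≈ (0.0369)³ ≈ 5.02993e-05.
By linearity: E[X] = C(141, 3)·p³ ≈ 457310 · 5.02993e-05 ≈ 23.002.
Since α = 2/3 < 1, p = c/n^{2/3} ≫ 1/n is above the triangle threshold p ~ 1/n. Asymptotically E[X] ~ (c³/6)·n^{3(1−α)} = (1³/6)·n^{1} → ∞; triangles are abundant w.h.p.

E[X] ≈ 23.002; in regime p = Θ(1/n^{2/3}) E[X] diverges (above the triangle threshold p ~ 1/n).


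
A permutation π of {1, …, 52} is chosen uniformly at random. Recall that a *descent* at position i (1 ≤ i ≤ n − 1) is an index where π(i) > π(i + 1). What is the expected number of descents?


Write X = Σ X_I over i = 1, …, 51, with X_I the indicator of one descent.
There are 51 indicators.
For each fixed i, the pair (π(i), π(i+1)) is a uniformly random ordered pair of distinct values from {1, …, 52}; by symmetry P[π(i) > π(i+1)] = 1/2.
By linearity: E[X] = 51 · (1/2) = (52 − 1) · (1/2) = 51/2 ≈ 25.5000.

E[X] = 51/2 = 25.5000.


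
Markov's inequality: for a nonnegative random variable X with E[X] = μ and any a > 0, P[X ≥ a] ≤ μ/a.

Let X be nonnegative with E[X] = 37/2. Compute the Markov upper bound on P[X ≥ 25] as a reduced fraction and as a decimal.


μ = E[X] = 37/2, a = 25.
Markov: P[X ≥ 25] ≤ μ/a = (37/2)/25 = 37/50.
Numerically: ≈ 0.740.
(Since a = 25 > μ = 18.500, the bound 37/50 is < 1 and informative.)

P[X ≥ 25] ≤ 37/50 ≈ 0.740.


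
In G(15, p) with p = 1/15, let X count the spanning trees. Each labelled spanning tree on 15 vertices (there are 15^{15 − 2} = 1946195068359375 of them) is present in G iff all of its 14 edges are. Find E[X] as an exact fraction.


K_15 has 15^{15 − 2} = 1946195068359375 labelled spanning trees.
For each such spanning tree H, let X_H = 1 if all 14 edges of H are present in G. Then P[X_H = 1] = p^{14} = (1/15)^{14} = 1/29192926025390625.
By linearity: E[X] = Σ_H E[X_H] = 1946195068359375 · p^{14} = 1946195068359375 · 1/29192926025390625 = 1/15.
Numerically: E[X] ≈ 0.0667.

E[X] = 1946195068359375 · (1/15)^{14} = 1/15 ≈ 0.0667.


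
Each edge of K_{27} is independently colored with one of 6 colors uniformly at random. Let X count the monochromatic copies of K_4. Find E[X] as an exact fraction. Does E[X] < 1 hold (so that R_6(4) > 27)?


E[X] = C(27, 4) · 6^{1 − 6} = 17550 · 6^{−5} = 17550/7776.
As a reduced fraction: E[X] = 325/144 ≈ 2.25694.
Is E[X] < 1? NO.
Since E[X] ≥ 1, the first-moment bound is inconclusive at n = 27; it does NOT by itself certify R_6(4) > 27.

E[X] = 325/144 ≈ 2.25694; E[X] ≥ 1; first-moment method inconclusive here.


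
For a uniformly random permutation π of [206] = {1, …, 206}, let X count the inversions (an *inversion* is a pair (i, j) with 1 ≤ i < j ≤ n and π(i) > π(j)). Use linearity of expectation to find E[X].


Write X = Σ X_I over the C(206, 2) = 21115 pairs i < j, with X_I the indicator of one inversion.
There are 21115 indicators.
For each fixed pair i < j, the values π(i) and π(j) are two distinct elements of {1, …, 206} in uniformly random order; by symmetry P[π(i) > π(j)] = 1/2.
By linearity: E[X] = 21115 · (1/2) = C(206, 2) · (1/2) = 21115/2 = 21115/2 ≈ 10557.500.

E[X] = 21115/2 = 10557.500.


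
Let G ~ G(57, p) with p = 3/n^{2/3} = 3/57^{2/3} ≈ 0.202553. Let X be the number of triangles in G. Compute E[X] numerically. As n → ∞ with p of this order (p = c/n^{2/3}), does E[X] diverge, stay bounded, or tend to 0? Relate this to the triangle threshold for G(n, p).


Number of potential triangles: C(57, 3) = 29260.
Each occurs with probability p³ ≈ (0.202553)³ ≈ 8.31024931e-03.
By linearity: E[X] = C(57, 3)·p³ ≈ 29260 · 8.31024931e-03 ≈ 243.157895.
Since α = 2/3 < 1, p = c/n^{2/3} ≫ 1/n is above the triangle threshold p ~ 1/n. Asymptotically E[X] ~ (c³/6)·n^{3(1−α)} = (3³/6)·n^{1} → ∞; triangles are abundant w.h.p.

E[X] ≈ 243.157895; in regime p = Θ(1/n^{2/3}) E[X] diverges (above the triangle threshold p ~ 1/n).


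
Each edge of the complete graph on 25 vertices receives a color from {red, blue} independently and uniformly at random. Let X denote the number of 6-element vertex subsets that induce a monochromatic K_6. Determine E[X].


Let X = Σ_S X_S over the C(25, 6) = 177100 subsets S of size 6, where X_S = 1 if the K_6 on S is monochromatic.
For a fixed S, the K_6 on S has C(6, 2) = 15 edges. P[all 15 edges red] = (1/2)^15, and likewise for blue, so P[monochromatic] = 2·(1/2)^15 = 2^{1 − 15} = 1/16384.
By linearity: E[X] = C(25, 6) · 2^{1 − 15} = 177100 · 1/16384 = 44275/4096.
Numerically: E[X] ≈ 10.80933.

E[X] = C(25,6)·2^(1−C(6,2)) = 44275/4096 ≈ 10.80933.


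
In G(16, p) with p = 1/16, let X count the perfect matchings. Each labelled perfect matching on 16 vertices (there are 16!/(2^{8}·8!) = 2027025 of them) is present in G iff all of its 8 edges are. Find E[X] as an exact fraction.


K_16 has 16!/(2^{8}·8!) = 2027025 labelled perfect matchings.
For each such perfect matching H, let X_H = 1 if all 8 edges of H are present in G. Then P[X_H = 1] = p^{8} = (1/16)^{8} = 1/4294967296.
By linearity of expectation: E[X] = Σ_H E[X_H] = 2027025 · p^{8} = 2027025 · 1/4294967296 = 2027025/4294967296.
Numerically: E[X] ≈ 0.000472.

E[X] = 2027025 · (1/16)^{8} = 2027025/4294967296 ≈ 0.000472.


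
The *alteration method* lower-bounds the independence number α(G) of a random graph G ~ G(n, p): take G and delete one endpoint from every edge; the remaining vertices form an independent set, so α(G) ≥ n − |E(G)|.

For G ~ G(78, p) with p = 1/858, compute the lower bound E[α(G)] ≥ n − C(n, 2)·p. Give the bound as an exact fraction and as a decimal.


E[|E(G)|] = C(78, 2)·p = 3003 · (1/858) = 7/2.
E[α(G)] ≥ n − E[|E(G)|] = 78 − 7/2 = 149/2.
Numerically: ≈ 74.5000.
(This is only a lower bound; the true E[α(G)] may be larger.)

E[α(G)] ≥ 149/2 ≈ 74.5000.


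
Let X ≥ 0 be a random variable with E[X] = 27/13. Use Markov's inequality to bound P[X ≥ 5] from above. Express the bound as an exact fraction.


μ = E[X] = 27/13, a = 5.
Markov: P[X ≥ 5] ≤ μ/a = (27/13)/5 = 27/65.
Numerically: ≈ 0.415.
(Since a = 5 > μ = 2.077, the bound 27/65 is < 1 and informative.)

P[X ≥ 5] ≤ 27/65 ≈ 0.415.


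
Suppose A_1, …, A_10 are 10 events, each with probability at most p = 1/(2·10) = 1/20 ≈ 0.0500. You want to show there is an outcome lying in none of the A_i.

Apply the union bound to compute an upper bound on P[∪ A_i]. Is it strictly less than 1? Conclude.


Union bound: P[∪_{i=1}^{10} A_i] ≤ Σ_i P[A_i] ≤ 10·p = 10·(1/20) = 1/2.
Numerically: 1/2 ≈ 0.5000.
Is 1/2 < 1? YES.
Since P[∪ A_i] ≤ 1/2 < 1, the complement has P[∩ A_i^c] ≥ 1 − 1/2 = 1/2 > 0, so some outcome avoids every A_i.

10·p = 1/2 ≈ 0.5000; existence CERTIFIED by the union bound.


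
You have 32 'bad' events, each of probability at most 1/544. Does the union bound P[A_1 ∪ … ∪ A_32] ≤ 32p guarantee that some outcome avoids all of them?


Union bound: P[∪_{i=1}^{32} A_i] ≤ Σ_i P[A_i] ≤ 32·p = 32·(1/544) = 1/17.
Numerically: 1/17 ≈ 0.058824.
Is 1/17 < 1? YES.
Since P[∪ A_i] ≤ 1/17 < 1, the complement has P[∩ A_i^c] ≥ 1 − 1/17 = 16/17 > 0, so some outcome avoids every A_i.

32·p = 1/17 ≈ 0.058824; existence CERTIFIED by the union bound.


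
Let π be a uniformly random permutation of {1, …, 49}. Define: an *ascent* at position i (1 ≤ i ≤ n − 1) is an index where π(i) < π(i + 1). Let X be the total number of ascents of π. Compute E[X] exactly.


Write X = Σ X_I over i = 1, …, 48, with X_I the indicator of one ascent.
There are 48 indicators.
For each fixed i, the pair (π(i), π(i+1)) is a uniformly random ordered pair of distinct values from {1, …, 49}; by symmetry P[π(i) < π(i+1)] = 1/2.
By linearity: E[X] = 48 · (1/2) = (49 − 1) · (1/2) = 24 ≈ 24.000000.

E[X] = 24 = 24.000000.


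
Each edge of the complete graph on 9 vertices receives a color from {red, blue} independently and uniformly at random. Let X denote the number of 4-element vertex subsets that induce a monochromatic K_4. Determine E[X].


Let X = Σ_S X_S over the C(9, 4) = 126 subsets S of size 4, where X_S = 1 if the K_4 on S is monochromatic.
For a fixed S, the K_4 on S has C(4, 2) = 6 edges. P[all 6 edges red] = (1/2)^6, and likewise for blue, so P[monochromatic] = 2·(1/2)^6 = 2^{1 − 6} = 1/32.
Summing: E[X] = C(9, 4) · 2^{1 − 6} = 126 · 1/32 = 63/16.
Numerically: E[X] ≈ 3.93750.

E[X] = C(9,4)·2^(1−C(4,2)) = 63/16 ≈ 3.93750.


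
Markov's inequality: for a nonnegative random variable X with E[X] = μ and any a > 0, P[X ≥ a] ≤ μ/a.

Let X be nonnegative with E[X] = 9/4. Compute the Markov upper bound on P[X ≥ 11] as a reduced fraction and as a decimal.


μ = E[X] = 9/4, a = 11.
Markov: P[X ≥ 11] ≤ μ/a = (9/4)/11 = 9/44.
Numerically: ≈ 0.205.
(Since a = 11 > μ = 2.250, the bound 9/44 is < 1 and informative.)

P[X ≥ 11] ≤ 9/44 ≈ 0.205.


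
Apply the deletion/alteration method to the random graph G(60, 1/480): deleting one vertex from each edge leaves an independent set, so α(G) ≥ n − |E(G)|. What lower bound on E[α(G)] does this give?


E[|E(G)|] = C(60, 2)·p = 1770 · (1/480) = 59/16.
E[α(G)] ≥ n − E[|E(G)|] = 60 − 59/16 = 901/16.
Numerically: ≈ 56.31250.
(This is only a lower bound; the true E[α(G)] may be larger.)

E[α(G)] ≥ 901/16 ≈ 56.31250.


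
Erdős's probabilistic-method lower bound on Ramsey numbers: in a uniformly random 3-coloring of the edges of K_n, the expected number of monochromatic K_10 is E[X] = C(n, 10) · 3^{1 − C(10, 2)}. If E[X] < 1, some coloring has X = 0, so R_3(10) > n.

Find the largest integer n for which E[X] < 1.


We need C(n, 10) · 3^{1 − 45} < 1, i.e. C(n, 10) < 3^{45 − 1} = 984770902183611232881.
Check values of n near the boundary:
  n = 571: C(571, 10) = 937951290893172842001; 937951290893172842001 < 984770902183611232881? YES
  n = 572: C(572, 10) = 954640815642161682606; 954640815642161682606 < 984770902183611232881? YES
  n = 573: C(573, 10) = 971597135635805762226; 971597135635805762226 < 984770902183611232881? YES
  n = 574: C(574, 10) = 988824035203816502691; 988824035203816502691 < 984770902183611232881? NO
The largest n with C(n, 10) < 984770902183611232881 is n = 573 (where E[X] = 35985079097622435638/36472996377170786403 ≈ 0.9866225). Hence R_3(10) > 573, i.e. R_3(10) ≥ 574.

Largest n = 573; hence R_3(10) > 573.


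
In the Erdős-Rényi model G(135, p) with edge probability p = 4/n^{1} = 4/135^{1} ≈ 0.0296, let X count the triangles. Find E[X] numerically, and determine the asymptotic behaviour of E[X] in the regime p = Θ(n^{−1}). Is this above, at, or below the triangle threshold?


Number of potential triangles: C(135, 3) = 400995.
Each occurs with probability p³ ≈ (0.0296)³ ≈ 2.60123e-05.
By linearity: E[X] = C(135, 3)·p³ ≈ 400995 · 2.60123e-05 ≈ 10.431.
Here α = 1, so p = 4/n is exactly at the triangle threshold p ~ 1/n. Asymptotically E[X] → c³/6 = 4³/6 = 32/3 ≈ 10.667, a bounded constant. In this regime the triangle count is asymptotically Poisson(c³/6).

E[X] ≈ 10.431; in regime p = Θ(1/n^{1}) E[X] stays bounded (at the triangle threshold p ~ 1/n).


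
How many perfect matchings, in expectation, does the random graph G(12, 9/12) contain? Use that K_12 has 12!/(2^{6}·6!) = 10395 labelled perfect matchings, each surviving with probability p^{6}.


K_12 has 12!/(2^{6}·6!) = 10395 labelled perfect matchings.
For each such perfect matching H, let X_H = 1 if all 6 edges of H are present in G. Then P[X_H = 1] = p^{6} = (3/4)^{6} = 729/4096.
By linearity: E[X] = Σ_H E[X_H] = 10395 · p^{6} = 10395 · 729/4096 = 7577955/4096.
Numerically: E[X] ≈ 1850.1.

E[X] = 10395 · (3/4)^{6} = 7577955/4096 ≈ 1850.1.


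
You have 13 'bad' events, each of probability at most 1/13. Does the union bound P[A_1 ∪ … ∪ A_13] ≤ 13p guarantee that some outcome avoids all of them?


Union bound: P[∪_{i=1}^{13} A_i] ≤ Σ_i P[A_i] ≤ 13·p = 13·(1/13) = 1.
Numerically: 1 ≈ 1.0000000.
Is 1 < 1? NO.
Since the bound 1 is ≥ 1, the union bound is uninformative here; it does NOT by itself certify existence.

13·p = 1 ≈ 1.0000000; existence NOT certified by the union bound.


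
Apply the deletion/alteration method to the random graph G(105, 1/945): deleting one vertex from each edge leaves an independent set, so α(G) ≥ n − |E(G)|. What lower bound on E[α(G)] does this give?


E[|E(G)|] = C(105, 2)·p = 5460 · (1/945) = 52/9.
E[α(G)] ≥ n − E[|E(G)|] = 105 − 52/9 = 893/9.
Numerically: ≈ 99.2222.
(This is only a lower bound; the true E[α(G)] may be larger.)

E[α(G)] ≥ 893/9 ≈ 99.2222.


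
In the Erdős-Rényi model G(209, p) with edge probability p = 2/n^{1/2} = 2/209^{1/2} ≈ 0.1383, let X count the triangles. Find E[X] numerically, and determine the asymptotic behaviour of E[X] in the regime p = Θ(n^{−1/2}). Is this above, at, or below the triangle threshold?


Number of potential triangles: C(209, 3) = 1499784.
Each occurs with probability p³ ≈ (0.1383)³ ≈ 2.647711e-03.
By linearity: E[X] = C(209, 3)·p³ ≈ 1499784 · 2.647711e-03 ≈ 3970.9944.
Since α = 1/2 < 1, p = c/n^{1/2} ≫ 1/n is above the triangle threshold p ~ 1/n. Asymptotically E[X] ~ (c³/6)·n^{3(1−α)} = (2³/6)·n^{1.5} → ∞; triangles are abundant w.h.p.

E[X] ≈ 3970.9944; in regime p = Θ(1/n^{1/2}) E[X] diverges (above the triangle threshold p ~ 1/n).


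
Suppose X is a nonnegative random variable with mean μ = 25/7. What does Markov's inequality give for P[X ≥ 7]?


μ = E[X] = 25/7, a = 7.
Markov: P[X ≥ 7] ≤ μ/a = (25/7)/7 = 25/49.
Numerically: ≈ 0.510.
(Since a = 7 > μ = 3.571, the bound 25/49 is < 1 and informative.)

P[X ≥ 7] ≤ 25/49 ≈ 0.510.


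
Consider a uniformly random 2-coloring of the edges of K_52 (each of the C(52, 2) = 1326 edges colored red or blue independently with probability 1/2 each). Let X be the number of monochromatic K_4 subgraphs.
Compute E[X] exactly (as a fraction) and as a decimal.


Let X = Σ_S X_S over the C(52, 4) = 270725 subsets S of size 4, where X_S = 1 if the K_4 on S is monochromatic.
For a fixed S, the K_4 on S has C(4, 2) = 6 edges. P[all 6 edges red] = (1/2)^6, and likewise for blue, so P[monochromatic] = 2·(1/2)^6 = 2^{1 − 6} = 1/32.
Summing: E[X] = C(52, 4) · 2^{1 − 6} = 270725 · 1/32 = 270725/32.
Numerically: E[X] ≈ 8460.15625.

E[X] = C(52,4)·2^(1−C(4,2)) = 270725/32 ≈ 8460.15625.


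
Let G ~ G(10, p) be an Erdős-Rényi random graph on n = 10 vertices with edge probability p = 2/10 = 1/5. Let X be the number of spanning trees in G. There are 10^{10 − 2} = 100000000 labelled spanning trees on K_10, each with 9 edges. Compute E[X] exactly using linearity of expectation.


K_10 has 10^{10 − 2} = 100000000 labelled spanning trees.
For each such spanning tree H, let X_H = 1 if all 9 edges of H are present in G. Then P[X_H = 1] = p^{9} = (1/5)^{9} = 1/1953125.
Summing the indicators: E[X] = Σ_H E[X_H] = 100000000 · p^{9} = 100000000 · 1/1953125 = 256/5.
Numerically: E[X] ≈ 51.2.

E[X] = 100000000 · (1/5)^{9} = 256/5 ≈ 51.2.


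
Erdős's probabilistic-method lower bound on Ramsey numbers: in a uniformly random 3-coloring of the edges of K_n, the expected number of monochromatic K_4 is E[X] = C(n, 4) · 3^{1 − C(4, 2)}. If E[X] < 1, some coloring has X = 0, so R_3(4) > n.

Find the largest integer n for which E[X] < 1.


We need C(n, 4) · 3^{1 − 6} < 1, i.e. C(n, 4) < 3^{6 − 1} = 243.
Check values of n near the boundary:
  n = 8: C(8, 4) = 70; 70 < 243? YES
  n = 9: C(9, 4) = 126; 126 < 243? YES
  n = 10: C(10, 4) = 210; 210 < 243? YES
  n = 11: C(11, 4) = 330; 330 < 243? NO
  n = 12: C(12, 4) = 495; 495 < 243? NO
  n = 13: C(13, 4) = 715; 715 < 243? NO
The largest n with C(n, 4) < 243 is n = 10 (where E[X] = 70/81 ≈ 0.864198). Hence R_3(4) > 10, i.e. R_3(4) ≥ 11.

Largest n = 10; hence R_3(4) > 10.


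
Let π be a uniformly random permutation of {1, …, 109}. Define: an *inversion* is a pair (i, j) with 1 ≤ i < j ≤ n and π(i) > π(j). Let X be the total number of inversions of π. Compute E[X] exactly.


Write X = Σ X_I over the C(109, 2) = 5886 pairs i < j, with X_I the indicator of one inversion.
There are 5886 indicators.
For each fixed pair i < j, the values π(i) and π(j) are two distinct elements of {1, …, 109} in uniformly random order; by symmetry P[π(i) > π(j)] = 1/2.
By linearity: E[X] = 5886 · (1/2) = C(109, 2) · (1/2) = 5886/2 = 2943 ≈ 2943.000000.

E[X] = 2943 = 2943.000000.


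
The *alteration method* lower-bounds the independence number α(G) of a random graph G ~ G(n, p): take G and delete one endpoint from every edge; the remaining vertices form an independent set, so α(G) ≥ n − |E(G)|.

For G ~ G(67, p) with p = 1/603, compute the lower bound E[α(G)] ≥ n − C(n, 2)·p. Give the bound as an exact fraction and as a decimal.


E[|E(G)|] = C(67, 2)·p = 2211 · (1/603) = 11/3.
E[α(G)] ≥ n − E[|E(G)|] = 67 − 11/3 = 190/3.
Numerically: ≈ 63.333.
(This is only a lower bound; the true E[α(G)] may be larger.)

E[α(G)] ≥ 190/3 ≈ 63.333.


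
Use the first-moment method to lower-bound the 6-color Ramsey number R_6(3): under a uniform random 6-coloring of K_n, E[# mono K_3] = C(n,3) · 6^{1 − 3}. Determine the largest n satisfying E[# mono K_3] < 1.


We need C(n, 3) · 6^{1 − 3} < 1, i.e. C(n, 3) < 6^{3 − 1} = 36.
Check values of n near the boundary:
  n = 3: C(3, 3) = 1; 1 < 36? YES
  n = 4: C(4, 3) = 4; 4 < 36? YES
  n = 5: C(5, 3) = 10; 10 < 36? YES
  n = 6: C(6, 3) = 20; 20 < 36? YES
  n = 7: C(7, 3) = 35; 35 < 36? YES
  n = 8: C(8, 3) = 56; 56 < 36? NO
  n = 9: C(9, 3) = 84; 84 < 36? NO
The largest n with C(n, 3) < 36 is n = 7 (where E[X] = 35/36 ≈ 0.972). Hence R_6(3) > 7, i.e. R_6(3) ≥ 8.

Largest n = 7; hence R_6(3) > 7.


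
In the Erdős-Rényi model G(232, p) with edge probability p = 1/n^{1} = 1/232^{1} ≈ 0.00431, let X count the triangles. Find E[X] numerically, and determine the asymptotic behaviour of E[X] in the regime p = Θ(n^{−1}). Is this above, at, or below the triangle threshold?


Number of potential triangles: C(232, 3) = 2054360.
Each occurs with probability p³ ≈ (0.00431)³ ≈ 8.00822e-08.
By linearity: E[X] = C(232, 3)·p³ ≈ 2054360 · 8.00822e-08 ≈ 0.165.
Here α = 1, so p = 1/n is exactly at the triangle threshold p ~ 1/n. Asymptotically E[X] → c³/6 = 1³/6 = 1/6 ≈ 0.167, a bounded constant. In this regime the triangle count is asymptotically Poisson(c³/6).

E[X] ≈ 0.165; in regime p = Θ(1/n^{1}) E[X] stays bounded (at the triangle threshold p ~ 1/n).


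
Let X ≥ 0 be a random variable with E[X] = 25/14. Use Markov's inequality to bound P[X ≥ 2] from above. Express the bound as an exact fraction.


μ = E[X] = 25/14, a = 2.
Markov: P[X ≥ 2] ≤ μ/a = (25/14)/2 = 25/28.
Numerically: ≈ 0.89286.
(Since a = 2 > μ = 1.78571, the bound 25/28 is < 1 and informative.)

P[X ≥ 2] ≤ 25/28 ≈ 0.89286.


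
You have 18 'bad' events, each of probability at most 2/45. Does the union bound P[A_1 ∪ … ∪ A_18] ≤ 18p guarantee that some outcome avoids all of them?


Union bound: P[∪_{i=1}^{18} A_i] ≤ Σ_i P[A_i] ≤ 18·p = 18·(2/45) = 4/5.
Numerically: 4/5 ≈ 0.800000.
Is 4/5 < 1? YES.
Since P[∪ A_i] ≤ 4/5 < 1, the complement has P[∩ A_i^c] ≥ 1 − 4/5 = 1/5 > 0, so some outcome avoids every A_i.

18·p = 4/5 ≈ 0.800000; existence CERTIFIED by the union bound.


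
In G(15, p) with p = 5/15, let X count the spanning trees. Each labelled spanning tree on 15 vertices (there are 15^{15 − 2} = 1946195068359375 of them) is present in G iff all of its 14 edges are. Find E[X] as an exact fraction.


K_15 has 15^{15 − 2} = 1946195068359375 labelled spanning trees.
For each such spanning tree H, let X_H = 1 if all 14 edges of H are present in G. Then P[X_H = 1] = p^{14} = (1/3)^{14} = 1/4782969.
By linearity: E[X] = Σ_H E[X_H] = 1946195068359375 · p^{14} = 1946195068359375 · 1/4782969 = 1220703125/3.
Numerically: E[X] ≈ 4.069e+08.

E[X] = 1946195068359375 · (1/3)^{14} = 1220703125/3 ≈ 4.069e+08.


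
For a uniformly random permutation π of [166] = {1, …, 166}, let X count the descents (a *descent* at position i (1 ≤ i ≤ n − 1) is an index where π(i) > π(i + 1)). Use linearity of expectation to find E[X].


Write X = Σ X_I over i = 1, …, 165, with X_I the indicator of one descent.
There are 165 indicators.
For each fixed i, the pair (π(i), π(i+1)) is a uniformly random ordered pair of distinct values from {1, …, 166}; by symmetry P[π(i) > π(i+1)] = 1/2.
By linearity: E[X] = 165 · (1/2) = (166 − 1) · (1/2) = 165/2 ≈ 82.50000.

E[X] = 165/2 = 82.50000.


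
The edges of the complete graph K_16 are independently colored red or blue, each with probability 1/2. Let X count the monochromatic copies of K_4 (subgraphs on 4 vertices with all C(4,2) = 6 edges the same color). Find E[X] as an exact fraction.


Let X = Σ_S X_S over the C(16, 4) = 1820 subsets S of size 4, where X_S = 1 if the K_4 on S is monochromatic.
For a fixed S, the K_4 on S has C(4, 2) = 6 edges. P[all 6 edges red] = (1/2)^6, and likewise for blue, so P[monochromatic] = 2·(1/2)^6 = 2^{1 − 6} = 1/32.
Summing: E[X] = C(16, 4) · 2^{1 − 6} = 1820 · 1/32 = 455/8.
Numerically: E[X] ≈ 56.87500.

E[X] = C(16,4)·2^(1−C(4,2)) = 455/8 ≈ 56.87500.


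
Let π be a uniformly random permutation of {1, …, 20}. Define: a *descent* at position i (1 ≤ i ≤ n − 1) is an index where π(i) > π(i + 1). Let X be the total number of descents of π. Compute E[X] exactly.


Write X = Σ X_I over i = 1, …, 19, with X_I the indicator of one descent.
There are 19 indicators.
For each fixed i, the pair (π(i), π(i+1)) is a uniformly random ordered pair of distinct values from {1, …, 20}; by symmetry P[π(i) > π(i+1)] = 1/2.
By linearity: E[X] = 19 · (1/2) = (20 − 1) · (1/2) = 19/2 ≈ 9.5000.

E[X] = 19/2 = 9.5000.


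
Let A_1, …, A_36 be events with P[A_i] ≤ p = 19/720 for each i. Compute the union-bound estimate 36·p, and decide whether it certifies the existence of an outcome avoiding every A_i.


Union bound: P[∪_{i=1}^{36} A_i] ≤ Σ_i P[A_i] ≤ 36·p = 36·(19/720) = 19/20.
Numerically: 19/20 ≈ 0.95000.
Is 19/20 < 1? YES.
Since P[∪ A_i] ≤ 19/20 < 1, the complement has P[∩ A_i^c] ≥ 1 − 19/20 = 1/20 > 0, so some outcome avoids every A_i.

36·p = 19/20 ≈ 0.95000; existence CERTIFIED by the union bound.


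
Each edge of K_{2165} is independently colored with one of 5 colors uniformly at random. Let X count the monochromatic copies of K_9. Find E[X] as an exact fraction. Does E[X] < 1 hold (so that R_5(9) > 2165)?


E[X] = C(2165, 9) · 5^{1 − 36} = 2832220612024886803272630 · 5^{−35} = 2832220612024886803272630/2910383045673370361328125.
As a reduced fraction: E[X] = 566444122404977360654526/582076609134674072265625 ≈ 0.9731436.
Is E[X] < 1? YES.
Since E[X] < 1, there exists a 5-coloring of K_{2165} with no monochromatic K_9; hence R_5(9) > 2165.

E[X] = 566444122404977360654526/582076609134674072265625 ≈ 0.9731436; E[X] < 1, so R_5(9) > 2165.


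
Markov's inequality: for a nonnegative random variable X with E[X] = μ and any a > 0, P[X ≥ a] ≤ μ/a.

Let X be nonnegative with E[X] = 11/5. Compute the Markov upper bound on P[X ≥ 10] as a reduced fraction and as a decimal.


μ = E[X] = 11/5, a = 10.
Markov: P[X ≥ 10] ≤ μ/a = (11/5)/10 = 11/50.
Numerically: ≈ 0.220000.
(Since a = 10 > μ = 2.200000, the bound 11/50 is < 1 and informative.)

P[X ≥ 10] ≤ 11/50 ≈ 0.220000.


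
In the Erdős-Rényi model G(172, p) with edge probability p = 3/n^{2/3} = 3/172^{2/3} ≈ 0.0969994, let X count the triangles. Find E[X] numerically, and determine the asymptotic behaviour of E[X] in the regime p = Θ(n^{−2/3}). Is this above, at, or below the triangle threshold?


Number of potential triangles: C(172, 3) = 833340.
Each occurs with probability p³ ≈ (0.0969994)³ ≈ 9.12655489e-04.
By linearity: E[X] = C(172, 3)·p³ ≈ 833340 · 9.12655489e-04 ≈ 760.552326.
Since α = 2/3 < 1, p = c/n^{2/3} ≫ 1/n is above the triangle threshold p ~ 1/n. Asymptotically E[X] ~ (c³/6)·n^{3(1−α)} = (3³/6)·n^{1} → ∞; triangles are abundant w.h.p.

E[X] ≈ 760.552326; in regime p = Θ(1/n^{2/3}) E[X] diverges (above the triangle threshold p ~ 1/n).


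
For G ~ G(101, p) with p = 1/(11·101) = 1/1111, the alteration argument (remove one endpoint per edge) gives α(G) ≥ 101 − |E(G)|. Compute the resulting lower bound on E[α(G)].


E[|E(G)|] = C(101, 2)·p = 5050 · (1/1111) = 50/11.
E[α(G)] ≥ n − E[|E(G)|] = 101 − 50/11 = 1061/11.
Numerically: ≈ 96.455.
(This is only a lower bound; the true E[α(G)] may be larger.)

E[α(G)] ≥ 1061/11 ≈ 96.455.


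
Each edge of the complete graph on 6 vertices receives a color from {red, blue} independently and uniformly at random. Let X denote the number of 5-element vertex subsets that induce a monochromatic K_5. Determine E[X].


Let X = Σ_S X_S over the C(6, 5) = 6 subsets S of size 5, where X_S = 1 if the K_5 on S is monochromatic.
For a fixed S, the K_5 on S has C(5, 2) = 10 edges. P[all 10 edges red] = (1/2)^10, and likewise for blue, so P[monochromatic] = 2·(1/2)^10 = 2^{1 − 10} = 1/512.
Summing: E[X] = C(6, 5) · 2^{1 − 10} = 6 · 1/512 = 3/256.
Numerically: E[X] ≈ 0.011719.

E[X] = C(6,5)·2^(1−C(5,2)) = 3/256 ≈ 0.011719.


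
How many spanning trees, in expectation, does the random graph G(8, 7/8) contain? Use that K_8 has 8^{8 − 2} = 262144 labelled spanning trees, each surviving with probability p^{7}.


K_8 has 8^{8 − 2} = 262144 labelled spanning trees.
For each such spanning tree H, let X_H = 1 if all 7 edges of H are present in G. Then P[X_H = 1] = p^{7} = (7/8)^{7} = 823543/2097152.
By linearity of expectation: E[X] = Σ_H E[X_H] = 262144 · p^{7} = 262144 · 823543/2097152 = 823543/8.
Numerically: E[X] ≈ 1.0294e+05.

E[X] = 262144 · (7/8)^{7} = 823543/8 ≈ 1.0294e+05.


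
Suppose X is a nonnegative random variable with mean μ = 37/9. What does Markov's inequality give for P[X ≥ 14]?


μ = E[X] = 37/9, a = 14.
Markov: P[X ≥ 14] ≤ μ/a = (37/9)/14 = 37/126.
Numerically: ≈ 0.2937.
(Since a = 14 > μ = 4.1111, the bound 37/126 is < 1 and informative.)

P[X ≥ 14] ≤ 37/126 ≈ 0.2937.


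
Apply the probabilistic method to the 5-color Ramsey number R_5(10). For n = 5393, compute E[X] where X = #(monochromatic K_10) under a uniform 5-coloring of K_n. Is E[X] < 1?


E[X] = C(5393, 10) · 5^{1 − 45} = 5687418968154238267170642278008 · 5^{−44} = 5687418968154238267170642278008/5684341886080801486968994140625.
As a reduced fraction: E[X] = 5687418968154238267170642278008/5684341886080801486968994140625 ≈ 1.0005413.
Is E[X] < 1? NO.
Since E[X] ≥ 1, the first-moment bound is inconclusive at n = 5393; it does NOT by itself certify R_5(10) > 5393.

E[X] = 5687418968154238267170642278008/5684341886080801486968994140625 ≈ 1.0005413; E[X] ≥ 1; first-moment method inconclusive here.


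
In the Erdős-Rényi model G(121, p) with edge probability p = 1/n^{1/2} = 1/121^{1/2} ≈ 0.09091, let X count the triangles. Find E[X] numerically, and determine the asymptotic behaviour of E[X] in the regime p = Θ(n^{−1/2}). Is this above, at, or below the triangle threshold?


Number of potential triangles: C(121, 3) = 287980.
Each occurs with probability p³ ≈ (0.09091)³ ≈ 7.513148e-04.
By linearity: E[X] = C(121, 3)·p³ ≈ 287980 · 7.513148e-04 ≈ 216.3636.
Since α = 1/2 < 1, p = c/n^{1/2} ≫ 1/n is above the triangle threshold p ~ 1/n. Asymptotically E[X] ~ (c³/6)·n^{3(1−α)} = (1³/6)·n^{1.5} → ∞; triangles are abundant w.h.p.

E[X] ≈ 216.3636; in regime p = Θ(1/n^{1/2}) E[X] diverges (above the triangle threshold p ~ 1/n).


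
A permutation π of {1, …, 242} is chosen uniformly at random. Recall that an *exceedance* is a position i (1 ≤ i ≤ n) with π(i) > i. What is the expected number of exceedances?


Write X = Σ_{i=1}^{242} X_i, where X_i = 1_{π(i) > i}.
For each fixed i, π(i) is uniform over {1, …, 242} (marginal of a uniform permutation), so P[π(i) > i] = (n − i)/n. Summing: Σ_{i=1}^{242} (n − i)/n = (0 + 1 + … + 241)/242 = 242(242 − 1)/(2·242) = (242 − 1)/2.
Hence E[X] = Σ_{i=1}^{242} (242 − i)/242 = 241/2 ≈ 120.50000.

E[X] = 241/2 = 120.50000.


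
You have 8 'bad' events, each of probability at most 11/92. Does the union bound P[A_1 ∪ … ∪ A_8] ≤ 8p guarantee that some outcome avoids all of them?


Union bound: P[∪_{i=1}^{8} A_i] ≤ Σ_i P[A_i] ≤ 8·p = 8·(11/92) = 22/23.
Numerically: 22/23 ≈ 0.956522.
Is 22/23 < 1? YES.
Since P[∪ A_i] ≤ 22/23 < 1, the complement has P[∩ A_i^c] ≥ 1 − 22/23 = 1/23 > 0, so some outcome avoids every A_i.

8·p = 22/23 ≈ 0.956522; existence CERTIFIED by the union bound.


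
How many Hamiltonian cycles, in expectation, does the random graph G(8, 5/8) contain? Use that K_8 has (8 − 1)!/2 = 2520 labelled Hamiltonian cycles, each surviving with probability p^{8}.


K_8 has (8 − 1)!/2 = 2520 labelled Hamiltonian cycles.
For each such Hamiltonian cycle H, let X_H = 1 if all 8 edges of H are present in G. Then P[X_H = 1] = p^{8} = (5/8)^{8} = 390625/16777216.
By linearity of expectation: E[X] = Σ_H E[X_H] = 2520 · p^{8} = 2520 · 390625/16777216 = 123046875/2097152.
Numerically: E[X] ≈ 58.6733.

E[X] = 2520 · (5/8)^{8} = 123046875/2097152 ≈ 58.6733.


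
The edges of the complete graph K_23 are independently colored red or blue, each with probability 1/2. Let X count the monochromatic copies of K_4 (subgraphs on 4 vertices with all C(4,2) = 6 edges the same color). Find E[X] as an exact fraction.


Let X = Σ_S X_S over the C(23, 4) = 8855 subsets S of size 4, where X_S = 1 if the K_4 on S is monochromatic.
For a fixed S, the K_4 on S has C(4, 2) = 6 edges. P[all 6 edges red] = (1/2)^6, and likewise for blue, so P[monochromatic] = 2·(1/2)^6 = 2^{1 − 6} = 1/32.
Summing: E[X] = C(23, 4) · 2^{1 − 6} = 8855 · 1/32 = 8855/32.
Numerically: E[X] ≈ 276.719.

E[X] = C(23,4)·2^(1−C(4,2)) = 8855/32 ≈ 276.719.


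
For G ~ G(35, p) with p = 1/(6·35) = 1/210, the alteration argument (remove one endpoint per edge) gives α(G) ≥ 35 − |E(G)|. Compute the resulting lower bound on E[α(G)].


E[|E(G)|] = C(35, 2)·p = 595 · (1/210) = 17/6.
E[α(G)] ≥ n − E[|E(G)|] = 35 − 17/6 = 193/6.
Numerically: ≈ 32.16667.
(This is only a lower bound; the true E[α(G)] may be larger.)

E[α(G)] ≥ 193/6 ≈ 32.16667.


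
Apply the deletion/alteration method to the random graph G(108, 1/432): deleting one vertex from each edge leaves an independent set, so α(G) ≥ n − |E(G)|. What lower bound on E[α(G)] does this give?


E[|E(G)|] = C(108, 2)·p = 5778 · (1/432) = 107/8.
E[α(G)] ≥ n − E[|E(G)|] = 108 − 107/8 = 757/8.
Numerically: ≈ 94.6250.
(This is only a lower bound; the true E[α(G)] may be larger.)

E[α(G)] ≥ 757/8 ≈ 94.6250.


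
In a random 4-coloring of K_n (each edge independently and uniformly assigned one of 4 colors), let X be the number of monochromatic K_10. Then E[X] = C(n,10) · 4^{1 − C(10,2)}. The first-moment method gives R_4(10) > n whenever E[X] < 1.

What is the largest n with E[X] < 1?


We need C(n, 10) · 4^{1 − 45} < 1, i.e. C(n, 10) < 4^{45 − 1} = 309485009821345068724781056.
Check values of n near the boundary:
  n = 2020: C(2020, 10) = 304832018578739931133653656; 304832018578739931133653656 < 309485009821345068724781056? YES
  n = 2021: C(2021, 10) = 306347841644770462864800616; 306347841644770462864800616 < 309485009821345068724781056? YES
  n = 2022: C(2022, 10) = 307870445231474093395937796; 307870445231474093395937796 < 309485009821345068724781056? YES
  n = 2023: C(2023, 10) = 309399856285778485315440716; 309399856285778485315440716 < 309485009821345068724781056? YES
  n = 2024: C(2024, 10) = 310936101848269937576192656; 310936101848269937576192656 < 309485009821345068724781056? NO
  n = 2025: C(2025, 10) = 312479209053472269772600560; 312479209053472269772600560 < 309485009821345068724781056? NO
  n = 2026: C(2026, 10) = 314029205130126398094885285; 314029205130126398094885285 < 309485009821345068724781056? NO
The largest n with C(n, 10) < 309485009821345068724781056 is n = 2023 (where E[X] = 77349964071444621328860179/77371252455336267181195264 ≈ 0.99972). Hence R_4(10) > 2023, i.e. R_4(10) ≥ 2024.

Largest n = 2023; hence R_4(10) > 2023.


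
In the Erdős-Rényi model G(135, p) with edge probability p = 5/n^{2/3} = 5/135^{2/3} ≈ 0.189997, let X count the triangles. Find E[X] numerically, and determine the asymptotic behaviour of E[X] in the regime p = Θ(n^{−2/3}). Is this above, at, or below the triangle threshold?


Number of potential triangles: C(135, 3) = 400995.
Each occurs with probability p³ ≈ (0.189997)³ ≈ 6.85871056e-03.
By linearity: E[X] = C(135, 3)·p³ ≈ 400995 · 6.85871056e-03 ≈ 2750.308642.
Since α = 2/3 < 1, p = c/n^{2/3} ≫ 1/n is above the triangle threshold p ~ 1/n. Asymptotically E[X] ~ (c³/6)·n^{3(1−α)} = (5³/6)·n^{1} → ∞; triangles are abundant w.h.p.

E[X] ≈ 2750.308642; in regime p = Θ(1/n^{2/3}) E[X] diverges (above the triangle threshold p ~ 1/n).


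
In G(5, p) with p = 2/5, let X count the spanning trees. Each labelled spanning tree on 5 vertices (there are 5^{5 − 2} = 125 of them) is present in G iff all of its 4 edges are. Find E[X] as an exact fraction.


K_5 has 5^{5 − 2} = 125 labelled spanning trees.
For each such spanning tree H, let X_H = 1 if all 4 edges of H are present in G. Then P[X_H = 1] = p^{4} = (2/5)^{4} = 16/625.
By linearity of expectation: E[X] = Σ_H E[X_H] = 125 · p^{4} = 125 · 16/625 = 16/5.
Numerically: E[X] ≈ 3.2.

E[X] = 125 · (2/5)^{4} = 16/5 ≈ 3.2.


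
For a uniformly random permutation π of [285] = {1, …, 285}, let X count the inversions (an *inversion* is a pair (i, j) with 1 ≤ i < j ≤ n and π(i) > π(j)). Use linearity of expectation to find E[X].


Write X = Σ X_I over the C(285, 2) = 40470 pairs i < j, with X_I the indicator of one inversion.
There are 40470 indicators.
For each fixed pair i < j, the values π(i) and π(j) are two distinct elements of {1, …, 285} in uniformly random order; by symmetry P[π(i) > π(j)] = 1/2.
By linearity: E[X] = 40470 · (1/2) = C(285, 2) · (1/2) = 40470/2 = 20235 ≈ 20235.0000.

E[X] = 20235 = 20235.0000.


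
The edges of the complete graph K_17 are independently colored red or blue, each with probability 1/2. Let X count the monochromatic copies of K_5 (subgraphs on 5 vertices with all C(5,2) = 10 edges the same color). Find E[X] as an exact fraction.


Let X = Σ_S X_S over the C(17, 5) = 6188 subsets S of size 5, where X_S = 1 if the K_5 on S is monochromatic.
For a fixed S, the K_5 on S has C(5, 2) = 10 edges. P[all 10 edges red] = (1/2)^10, and likewise for blue, so P[monochromatic] = 2·(1/2)^10 = 2^{1 − 10} = 1/512.
By linearity: E[X] = C(17, 5) · 2^{1 − 10} = 6188 · 1/512 = 1547/128.
Numerically: E[X] ≈ 12.086.

E[X] = C(17,5)·2^(1−C(5,2)) = 1547/128 ≈ 12.086.


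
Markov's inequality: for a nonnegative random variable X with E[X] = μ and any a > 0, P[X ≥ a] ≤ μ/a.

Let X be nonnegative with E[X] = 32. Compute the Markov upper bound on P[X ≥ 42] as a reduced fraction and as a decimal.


μ = E[X] = 32, a = 42.
Markov: P[X ≥ 42] ≤ μ/a = (32)/42 = 16/21.
Numerically: ≈ 0.762.
(Since a = 42 > μ = 32.000, the bound 16/21 is < 1 and informative.)

P[X ≥ 42] ≤ 16/21 ≈ 0.762.


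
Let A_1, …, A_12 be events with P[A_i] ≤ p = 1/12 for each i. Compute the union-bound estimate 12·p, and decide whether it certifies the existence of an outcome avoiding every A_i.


Union bound: P[∪_{i=1}^{12} A_i] ≤ Σ_i P[A_i] ≤ 12·p = 12·(1/12) = 1.
Numerically: 1 ≈ 1.00000.
Is 1 < 1? NO.
Since the bound 1 is ≥ 1, the union bound is uninformative here; it does NOT by itself certify existence.

12·p = 1 ≈ 1.00000; existence NOT certified by the union bound.


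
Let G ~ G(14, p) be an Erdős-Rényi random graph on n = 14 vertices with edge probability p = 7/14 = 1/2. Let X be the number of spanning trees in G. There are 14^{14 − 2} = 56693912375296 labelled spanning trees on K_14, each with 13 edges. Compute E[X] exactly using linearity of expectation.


K_14 has 14^{14 − 2} = 56693912375296 labelled spanning trees.
For each such spanning tree H, let X_H = 1 if all 13 edges of H are present in G. Then P[X_H = 1] = p^{13} = (1/2)^{13} = 1/8192.
By linearity of expectation: E[X] = Σ_H E[X_H] = 56693912375296 · p^{13} = 56693912375296 · 1/8192 = 13841287201/2.
Numerically: E[X] ≈ 6.92064e+09.

E[X] = 56693912375296 · (1/2)^{13} = 13841287201/2 ≈ 6.92064e+09.


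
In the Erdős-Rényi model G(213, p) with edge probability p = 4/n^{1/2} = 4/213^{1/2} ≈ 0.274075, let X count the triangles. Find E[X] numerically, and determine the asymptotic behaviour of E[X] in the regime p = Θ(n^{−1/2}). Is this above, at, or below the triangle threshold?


Number of potential triangles: C(213, 3) = 1587986.
Each occurs with probability p³ ≈ (0.274075)³ ≈ 2.05878298e-02.
By linearity: E[X] = C(213, 3)·p³ ≈ 1587986 · 2.05878298e-02 ≈ 32693.185459.
Since α = 1/2 < 1, p = c/n^{1/2} ≫ 1/n is above the triangle threshold p ~ 1/n. Asymptotically E[X] ~ (c³/6)·n^{3(1−α)} = (4³/6)·n^{1.5} → ∞; triangles are abundant w.h.p.

E[X] ≈ 32693.185459; in regime p = Θ(1/n^{1/2}) E[X] diverges (above the triangle threshold p ~ 1/n).
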